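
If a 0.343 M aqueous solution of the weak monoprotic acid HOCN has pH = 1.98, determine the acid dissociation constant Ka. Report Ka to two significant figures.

Ka = 3.3 × 10^-4

[H+] = 10^(-1.98) = 1.05 × 10^-2 M
At equilibrium [HA] = 0.343 − 1.05 × 10^-2 = 3.33 × 10^-1 M
Ka = [H+][A-]/[HA] = (1.05 × 10^-2)² / 3.33 × 10^-1 = 3.3 × 10^-4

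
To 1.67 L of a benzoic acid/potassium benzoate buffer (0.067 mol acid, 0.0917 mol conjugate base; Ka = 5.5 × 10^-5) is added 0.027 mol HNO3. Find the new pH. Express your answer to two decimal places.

Added H+ converts C6H5COO- to C6H5COOH: C6H5COOH → 0.094 mol, C6H5COO- → 0.0647 mol.
pKa = −log(5.5 × 10^-5) = 4.260
pH = pKa + log(n_C6H5COO-/n_C6H5COOH) = 4.260 + log(0.0647/0.094) = 4.260 + (-0.162)

pH = 4.10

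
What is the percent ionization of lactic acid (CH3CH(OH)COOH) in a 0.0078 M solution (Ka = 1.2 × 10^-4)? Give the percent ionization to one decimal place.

11.7%

CH3CH(OH)COOH ⇌ CH3CH(OH)COO- + H+; let x = [H+] at equilibrium.
Solve x² + 0.00012x − 9.36e-07 = 0 → x = 9.09 × 10^-4 M
% ionization = x/C₀ × 100% = 9.09 × 10^-4/0.0078 × 100% = 11.7%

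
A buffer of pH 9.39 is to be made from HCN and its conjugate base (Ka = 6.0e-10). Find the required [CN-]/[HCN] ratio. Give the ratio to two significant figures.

ratio = 1.5

pKa = -log(6.0 × 10^-10) = 9.222
pH = pKa + log(r) ⇒ log(r) = 9.39 − 9.222 = +0.168
r = [CN-]/[HCN] = 10^(+0.168) = 1.47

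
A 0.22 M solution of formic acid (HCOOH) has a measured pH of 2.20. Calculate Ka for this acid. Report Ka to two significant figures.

Ka = 1.9 × 10^-4

[H+] = 10^(-2.20) = 6.31 × 10^-3 M
At equilibrium [HA] = 0.22 − 6.31 × 10^-3 = 2.14 × 10^-1 M
Ka = [H+][A-]/[HA] = (6.31 × 10^-3)² / 2.14 × 10^-1 = 1.9 × 10^-4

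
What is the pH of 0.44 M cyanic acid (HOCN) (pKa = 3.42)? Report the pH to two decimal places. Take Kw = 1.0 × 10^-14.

pH = 1.89

HOCN ⇌ OCN- + H+
Ka = 10^(−3.42) = 3.80 × 10^-4
Let x = [H+] at equilibrium. Ka = x²/(0.44 − x).
Neglecting x in the denominator: x = √(3.80 × 10^-4 × 0.44) = 1.29 × 10^-2 M
Check: 2.9% ionized — well under 5%, approximation valid.
pH = −log[H+] = −log(1.29 × 10^-2) = 1.89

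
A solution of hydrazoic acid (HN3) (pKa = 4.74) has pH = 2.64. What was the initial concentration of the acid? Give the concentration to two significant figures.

C₀ = 2.9 × 10^-1 M

[H+] = 10^(-2.64) = 2.29 × 10^-3 M = x
Ka = 10^(−4.74) = 1.82 × 10^-5
Ka = x²/(C₀ − x) ⇒ C₀ = x + x²/Ka
C₀ = 2.29 × 10^-3 + (2.29 × 10^-3)²/(1.82 × 10^-5) = 2.90 × 10^-1 M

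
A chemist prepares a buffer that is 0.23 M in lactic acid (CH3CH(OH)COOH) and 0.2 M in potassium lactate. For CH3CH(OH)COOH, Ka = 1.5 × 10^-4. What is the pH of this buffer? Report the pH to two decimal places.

pKa = −log(1.5 × 10^-4) = 3.824
pH = pKa + log([A⁻]/[HA]) = 3.824 + log(0.2/0.23)
pH = 3.824 + (-0.061) = 3.76

pH = 3.76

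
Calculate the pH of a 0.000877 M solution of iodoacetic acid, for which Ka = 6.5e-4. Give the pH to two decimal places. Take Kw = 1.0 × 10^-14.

pH = 3.30

ICH2COOH ⇌ ICH2COO- + H+
From the ICE table, Ka = [H+]²/(0.000877 − [H+]) = 6.5 × 10^-4.
[H+] is not negligible relative to C₀; solve [H+]² + 0.00065·[H+] − 5.7e-07 = 0.
[H+] = [−0.00065 + √(0.00065² + 2.28e-06)]/2 = 4.97 × 10^-4 M
pH = −log(4.97 × 10^-4) = 3.30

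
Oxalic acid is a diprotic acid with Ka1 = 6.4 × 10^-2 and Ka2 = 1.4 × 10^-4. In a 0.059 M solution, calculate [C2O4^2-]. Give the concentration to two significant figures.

First ionization gives [H+] ≈ [HC2O4-] = 3.73 × 10^-2 M.
Second step: Ka2 = [H+][C2O4^2-]/[HC2O4-] ≈ [C2O4^2-] (since [H+] ≈ [HC2O4-]).
So [C2O4^2-] ≈ Ka2.

1.4 × 10^-4 M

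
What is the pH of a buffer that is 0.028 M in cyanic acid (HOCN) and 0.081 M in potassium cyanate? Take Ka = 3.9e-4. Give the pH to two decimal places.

pKa = −log(3.9 × 10^-4) = 3.409
Using pH = pKa + log([base]/[acid]) with [base]/[acid] = 0.081/0.028:
pH = 3.409 + (+0.461) = 3.87

pH = 3.87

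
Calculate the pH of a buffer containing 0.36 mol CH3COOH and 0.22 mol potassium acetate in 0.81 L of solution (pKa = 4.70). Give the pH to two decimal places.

Using pH = pKa + log([base]/[acid]) with [base]/[acid] = 0.22/0.36:
pH = 4.70 + (-0.214) = 4.49

pH = 4.49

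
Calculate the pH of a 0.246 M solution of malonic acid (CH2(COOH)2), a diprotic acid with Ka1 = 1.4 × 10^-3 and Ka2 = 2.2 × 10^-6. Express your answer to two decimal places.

pH = 1.75

Since Ka1 ≫ Ka2, the first ionization dominates [H+].
Ka1 = x²/(0.246 − x) = 1.4 × 10^-3
Solving the quadratic: x = (−Ka1 + √(Ka1² + 4·Ka1·C₀))/2 = 1.79 × 10^-2 M
pH = −log(1.79 × 10^-2) = 1.75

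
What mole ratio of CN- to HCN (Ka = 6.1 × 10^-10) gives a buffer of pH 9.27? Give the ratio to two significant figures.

pKa = -log(6.1 × 10^-10) = 9.215
pH = pKa + log(r) ⇒ log(r) = 9.27 − 9.215 = +0.055
r = [CN-]/[HCN] = 10^(+0.055) = 1.14

ratio = 1.1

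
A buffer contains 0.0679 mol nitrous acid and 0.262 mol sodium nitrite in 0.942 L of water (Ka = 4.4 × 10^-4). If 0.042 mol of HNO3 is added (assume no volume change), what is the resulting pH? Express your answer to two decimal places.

pH = 3.66

Added H+ converts NO2- to HNO2: HNO2 → 0.11 mol, NO2- → 0.22 mol.
pKa = −log(4.4 × 10^-4) = 3.357
Henderson–Hasselbalch with mole ratio 0.22/0.11: pH = 3.357 + (+0.301)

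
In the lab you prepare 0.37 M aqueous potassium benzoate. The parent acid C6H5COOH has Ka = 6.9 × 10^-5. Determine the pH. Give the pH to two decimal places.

pH = 8.86

C6H5COO- is the conjugate base of the weak acid C6H5COOH.
Kb = Kw/Ka = 1.0×10^-14 / 6.9 × 10^-5 = 1.45 × 10^-10
Kb = [OH-]²/(0.37 − [OH-]) = 1.45 × 10^-10
Since Kb ≪ C₀, [OH-] ≈ √(Kb·C₀) = 7.32 × 10^-6 M.
pOH = −log(7.32 × 10^-6) = 5.14; pH = 14.00 − 5.14 = 8.86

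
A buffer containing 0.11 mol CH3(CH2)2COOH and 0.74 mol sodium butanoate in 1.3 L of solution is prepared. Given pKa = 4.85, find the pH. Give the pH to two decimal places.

Using pH = pKa + log([base]/[acid]) with [base]/[acid] = 0.74/0.11:
pH = 4.85 + (+0.828) = 5.68

pH = 5.68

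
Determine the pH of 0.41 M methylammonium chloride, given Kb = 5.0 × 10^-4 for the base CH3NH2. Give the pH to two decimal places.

CH3NH3+ is the conjugate acid of the weak base CH3NH2.
Ka = Kw/Kb = 1.0×10^-14 / 5.0 × 10^-4 = 2.00 × 10^-11
Ka = x²/(0.41 − x) = 2.00 × 10^-11
Neglecting x in the denominator: x = √(2.00 × 10^-11 × 0.41) = 2.86 × 10^-6 M
(x/C₀ = 0.0007% < 5%, so the approximation holds.)
pH = −log[H+] = −log(2.86 × 10^-6) = 5.54

pH = 5.54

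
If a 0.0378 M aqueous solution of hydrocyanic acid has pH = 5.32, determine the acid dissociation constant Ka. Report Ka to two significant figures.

Ka = 6.1 × 10^-10

[H+] = 10^(-5.32) = 4.79 × 10^-6 M
At equilibrium [HA] = 0.0378 − 4.79 × 10^-6 = 3.78 × 10^-2 M
Ka = [H+][A-]/[HA] = (4.79 × 10^-6)² / 3.78 × 10^-2 = 6.1 × 10^-10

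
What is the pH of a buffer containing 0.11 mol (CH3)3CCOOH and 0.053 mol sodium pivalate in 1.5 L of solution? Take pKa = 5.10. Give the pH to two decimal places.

pH = 4.78

pH = pKa + log([A⁻]/[HA]) = 5.10 + log(0.053/0.11)
pH = 5.10 + (-0.317) = 4.78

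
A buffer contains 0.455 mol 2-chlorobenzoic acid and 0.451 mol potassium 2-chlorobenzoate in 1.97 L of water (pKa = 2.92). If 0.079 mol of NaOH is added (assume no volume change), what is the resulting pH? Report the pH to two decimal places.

pH = 3.07

OH- converts ClC6H4COOH to ClC6H4COO-: ClC6H4COOH → 0.376 mol, ClC6H4COO- → 0.53 mol.
Henderson–Hasselbalch with mole ratio 0.53/0.376: pH = 2.92 + (+0.149)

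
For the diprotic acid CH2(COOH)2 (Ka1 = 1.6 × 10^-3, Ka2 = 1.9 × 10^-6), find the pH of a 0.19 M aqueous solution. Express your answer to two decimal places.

pH = 1.78

Since Ka1 ≫ Ka2, the first ionization dominates [H+].
Ka1 = x²/(0.19 − x) = 1.6 × 10^-3
Solving the quadratic: x = (−Ka1 + √(Ka1² + 4·Ka1·C₀))/2 = 1.67 × 10^-2 M
pH = −log(1.67 × 10^-2) = 1.78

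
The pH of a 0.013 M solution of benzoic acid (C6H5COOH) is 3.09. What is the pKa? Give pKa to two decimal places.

[H+] = 10^(-3.09) = 8.13 × 10^-4 M
At equilibrium [HA] = 0.013 − 8.13 × 10^-4 = 1.22 × 10^-2 M
Ka = [H+][A-]/[HA] = (8.13 × 10^-4)² / 1.22 × 10^-2 = 5.42 × 10^-5
pKa = -log(5.42 × 10^-5) = 4.27

pKa = 4.27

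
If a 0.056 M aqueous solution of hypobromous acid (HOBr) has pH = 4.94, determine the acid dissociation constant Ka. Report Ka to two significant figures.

Ka = 2.4 × 10^-9

[H+] = 10^(-4.94) = 1.15 × 10^-5 M
At equilibrium [HA] = 0.056 − 1.15 × 10^-5 = 5.60 × 10^-2 M
Ka = [H+][A-]/[HA] = (1.15 × 10^-5)² / 5.60 × 10^-2 = 2.4 × 10^-9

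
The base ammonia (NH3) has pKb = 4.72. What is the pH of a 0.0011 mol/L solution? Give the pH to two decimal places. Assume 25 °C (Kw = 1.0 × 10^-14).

NH3 + H2O ⇌ NH4+ + OH-
Kb = 10^(−4.72) = 1.91 × 10^-5
Let x = [OH-] at equilibrium. Kb = x²/(0.0011 − x).
Here C₀/Kb ≈ 57.6, so the small-x approximation fails. Use the quadratic:
x = (−Kb + √(Kb² + 4·Kb·C₀))/2 = 1.36 × 10^-4 M
pOH = 3.87, so pH = 14.00 − pOH = 10.13

pH = 10.13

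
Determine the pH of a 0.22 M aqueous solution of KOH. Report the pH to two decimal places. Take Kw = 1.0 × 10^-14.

KOH is a strong base; [OH-] = 0.22 M.
pOH = -log(0.22) = 0.66
pH = 14.00 - 0.66 = 13.34

pH = 13.34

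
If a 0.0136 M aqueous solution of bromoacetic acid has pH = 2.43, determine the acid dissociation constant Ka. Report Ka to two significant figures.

Ka = 1.4 × 10^-3

[H+] = 10^(-2.43) = 3.72 × 10^-3 M
At equilibrium [HA] = 0.0136 − 3.72 × 10^-3 = 9.88 × 10^-3 M
Ka = [H+][A-]/[HA] = (3.72 × 10^-3)² / 9.88 × 10^-3 = 1.4 × 10^-3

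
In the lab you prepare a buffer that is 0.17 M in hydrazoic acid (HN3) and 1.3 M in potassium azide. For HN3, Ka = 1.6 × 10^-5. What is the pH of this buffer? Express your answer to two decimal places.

pH = 5.68

pKa = −log(1.6 × 10^-5) = 4.796
Using pH = pKa + log([base]/[acid]) with [base]/[acid] = 1.3/0.17:
pH = 4.796 + (+0.883) = 5.68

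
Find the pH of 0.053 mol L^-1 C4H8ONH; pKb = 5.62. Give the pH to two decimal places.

pH = 10.55

C4H8ONH + H2O ⇌ C4H8ONH2+ + OH-
Kb = 10^(−5.62) = 2.40 × 10^-6
Kb = [OH-]²/(0.053 − [OH-]) = 2.40 × 10^-6
Since Kb ≪ C₀, [OH-] ≈ √(Kb·C₀) = 3.57 × 10^-4 M.
Check: 0.67% ionized — well under 5%, approximation valid.
pOH = 3.45, so pH = 14.00 − pOH = 10.55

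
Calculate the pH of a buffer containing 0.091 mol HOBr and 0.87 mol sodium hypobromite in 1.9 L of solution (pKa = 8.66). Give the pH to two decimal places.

pH = pKa + log([A⁻]/[HA]) = 8.66 + log(0.87/0.091)
pH = 8.66 + (+0.980) = 9.64

pH = 9.64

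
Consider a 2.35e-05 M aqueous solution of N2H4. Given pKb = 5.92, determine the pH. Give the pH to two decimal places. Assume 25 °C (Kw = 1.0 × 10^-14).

N2H4 + H2O ⇌ N2H5+ + OH-
Kb = 10^(−5.92) = 1.20 × 10^-6
From the ICE table, Kb = [OH-]²/(2.35e-05 − [OH-]) = 1.20 × 10^-6.
Here C₀/Kb ≈ 19.6, so the small-[OH-] approximation fails. Use the quadratic:
[OH-] = (−Kb + √(Kb² + 4·Kb·C₀))/2 = 4.74 × 10^-6 M
pOH = −log(4.74 × 10^-6) = 5.32; pH = 14.00 − 5.32 = 8.68

pH = 8.68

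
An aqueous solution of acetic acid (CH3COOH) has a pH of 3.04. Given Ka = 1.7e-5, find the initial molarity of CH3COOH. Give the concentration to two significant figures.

[H+] = 10^(-3.04) = 9.12 × 10^-4 M = x
Ka = x²/(C₀ − x) ⇒ C₀ = x + x²/Ka
C₀ = 9.12 × 10^-4 + (9.12 × 10^-4)²/(1.7 × 10^-5) = 4.98 × 10^-2 M

C₀ = 5.0 × 10^-2 M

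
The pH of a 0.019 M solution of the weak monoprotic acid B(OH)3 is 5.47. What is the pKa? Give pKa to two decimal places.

pKa = 9.22

[H+] = 10^(-5.47) = 3.39 × 10^-6 M
At equilibrium [HA] = 0.019 − 3.39 × 10^-6 = 1.90 × 10^-2 M
Ka = [H+][A-]/[HA] = (3.39 × 10^-6)² / 1.90 × 10^-2 = 6.05 × 10^-10
pKa = -log(6.05 × 10^-10) = 9.22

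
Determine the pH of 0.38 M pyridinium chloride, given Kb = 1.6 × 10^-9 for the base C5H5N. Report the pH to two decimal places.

C5H5NH+ is the conjugate acid of the weak base C5H5N.
Ka = Kw/Kb = 1.0×10^-14 / 1.6 × 10^-9 = 6.25 × 10^-6
From the ICE table, Ka = [H+]²/(0.38 − [H+]) = 6.25 × 10^-6.
Since Ka ≪ C₀, [H+] ≈ √(Ka·C₀) = 1.54 × 10^-3 M.
Check: 0.41% ionized — well under 5%, approximation valid.
pH = −log(1.54 × 10^-3) = 2.81

pH = 2.81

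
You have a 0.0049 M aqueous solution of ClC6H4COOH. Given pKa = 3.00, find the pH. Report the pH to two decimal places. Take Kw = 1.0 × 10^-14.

ClC6H4COOH ⇌ ClC6H4COO- + H+
Ka = 10^(−3.00) = 1.00 × 10^-3
Ka = x²/(0.0049 − x) = 1.00 × 10^-3
The 5% rule fails; solving x² + Ka·x − Ka·C₀ = 0 exactly:
x = (−Ka + √(Ka² + 4·Ka·C₀))/2 = 1.77 × 10^-3 M
pH = −log(1.77 × 10^-3) = 2.75

pH = 2.75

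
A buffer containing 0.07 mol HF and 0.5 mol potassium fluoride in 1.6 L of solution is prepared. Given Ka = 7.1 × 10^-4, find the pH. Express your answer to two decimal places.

pKa = −log(7.1 × 10^-4) = 3.149
Using pH = pKa + log([base]/[acid]) with [base]/[acid] = 0.5/0.07:
pH = 3.149 + (+0.854) = 4.00

pH = 4.00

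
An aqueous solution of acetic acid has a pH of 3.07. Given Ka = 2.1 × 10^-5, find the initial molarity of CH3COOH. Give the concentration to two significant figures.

[H+] = 10^(-3.07) = 8.51 × 10^-4 M = x
Ka = x²/(C₀ − x) ⇒ C₀ = x + x²/Ka
C₀ = 8.51 × 10^-4 + (8.51 × 10^-4)²/(2.1 × 10^-5) = 3.53 × 10^-2 M

C₀ = 3.5 × 10^-2 M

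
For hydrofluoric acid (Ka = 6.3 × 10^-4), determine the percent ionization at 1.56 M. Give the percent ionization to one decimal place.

HF ⇌ F- + H+; let x = [H+] at equilibrium.
x ≈ √(Ka·C₀) = √(6.3 × 10^-4 × 1.56) = 3.13 × 10^-2 M
Fraction ionized = 3.13 × 10^-2 / 1.56 = 0.0201 → 2.0%

2.0%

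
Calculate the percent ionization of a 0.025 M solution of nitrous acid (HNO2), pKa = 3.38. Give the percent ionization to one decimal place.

HNO2 ⇌ NO2- + H+; let x = [H+] at equilibrium.
Ka = 10^(−3.38) = 4.17 × 10^-4
Ka = x²/(C₀ − x); solving the quadratic gives x = 3.03 × 10^-3 M.
% ionization = x/C₀ × 100% = 3.03 × 10^-3/0.025 × 100% = 12.1%

12.1%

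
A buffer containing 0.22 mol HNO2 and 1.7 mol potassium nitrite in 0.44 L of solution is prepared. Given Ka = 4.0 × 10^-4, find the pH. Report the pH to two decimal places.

pKa = −log(4.0 × 10^-4) = 3.398
pH = pKa + log([A⁻]/[HA]) = 3.398 + log(1.7/0.22)
pH = 3.398 + (+0.888) = 4.29

pH = 4.29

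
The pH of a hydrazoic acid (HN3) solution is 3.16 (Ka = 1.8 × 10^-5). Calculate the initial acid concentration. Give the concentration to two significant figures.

C₀ = 2.7 × 10^-2 M

[H+] = 10^(-3.16) = 6.92 × 10^-4 M = x
Ka = x²/(C₀ − x) ⇒ C₀ = x + x²/Ka
C₀ = 6.92 × 10^-4 + (6.92 × 10^-4)²/(1.8 × 10^-5) = 2.73 × 10^-2 M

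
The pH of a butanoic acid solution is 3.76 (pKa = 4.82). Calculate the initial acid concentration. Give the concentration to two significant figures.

[H+] = 10^(-3.76) = 1.74 × 10^-4 M = x
Ka = 10^(−4.82) = 1.51 × 10^-5
Ka = x²/(C₀ − x) ⇒ C₀ = x + x²/Ka
C₀ = 1.74 × 10^-4 + (1.74 × 10^-4)²/(1.51 × 10^-5) = 2.18 × 10^-3 M

C₀ = 2.2 × 10^-3 M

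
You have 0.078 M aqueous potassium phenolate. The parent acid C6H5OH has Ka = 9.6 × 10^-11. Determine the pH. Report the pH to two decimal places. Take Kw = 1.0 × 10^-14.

C6H5O- is the conjugate base of the weak acid C6H5OH.
Kb = Kw/Ka = 1.0×10^-14 / 9.6 × 10^-11 = 1.04 × 10^-4
Let x = [OH-] at equilibrium. Kb = x²/(0.078 − x).
Assume x ≪ 0.078: x ≈ √(1.04 × 10^-4 × 0.078) = 2.85 × 10^-3 M
pOH = 2.55, so pH = 14.00 − pOH = 11.45

pH = 11.45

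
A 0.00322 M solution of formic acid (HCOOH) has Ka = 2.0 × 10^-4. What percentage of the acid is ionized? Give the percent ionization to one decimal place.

HCOOH ⇌ HCOO- + H+; let x = [H+] at equilibrium.
Ka = x²/(C₀ − x); solving the quadratic gives x = 7.09 × 10^-4 M.
Fraction ionized = 7.09 × 10^-4 / 0.00322 = 0.2202 → 22.0%

22.0%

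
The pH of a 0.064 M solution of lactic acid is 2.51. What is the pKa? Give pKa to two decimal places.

[H+] = 10^(-2.51) = 3.09 × 10^-3 M
At equilibrium [HA] = 0.064 − 3.09 × 10^-3 = 6.09 × 10^-2 M
Ka = [H+][A-]/[HA] = (3.09 × 10^-3)² / 6.09 × 10^-2 = 1.57 × 10^-4
pKa = -log(1.57 × 10^-4) = 3.80

pKa = 3.80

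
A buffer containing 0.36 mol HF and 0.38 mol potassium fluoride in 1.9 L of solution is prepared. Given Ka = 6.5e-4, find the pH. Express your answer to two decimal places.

pKa = −log(6.5 × 10^-4) = 3.187
Using pH = pKa + log([base]/[acid]) with [base]/[acid] = 0.38/0.36:
pH = 3.187 + (+0.023) = 3.21

pH = 3.21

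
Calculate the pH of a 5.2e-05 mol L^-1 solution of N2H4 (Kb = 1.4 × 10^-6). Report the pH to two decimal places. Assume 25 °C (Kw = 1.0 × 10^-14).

pH = 8.90

N2H4 + H2O ⇌ N2H5+ + OH-
From the ICE table, Kb = [OH-]²/(5.2e-05 − [OH-]) = 1.4 × 10^-6.
The 5% rule fails; solving [OH-]² + Kb·[OH-] − Kb·C₀ = 0 exactly:
[OH-] = (−Kb + √(Kb² + 4·Kb·C₀))/2 = 7.86 × 10^-6 M
pOH = 5.10, so pH = 14.00 − pOH = 8.90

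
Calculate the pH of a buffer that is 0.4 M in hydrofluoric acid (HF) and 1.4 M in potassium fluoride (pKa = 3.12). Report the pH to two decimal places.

Using pH = pKa + log([base]/[acid]) with [base]/[acid] = 1.4/0.4:
pH = 3.12 + (+0.544) = 3.66

pH = 3.66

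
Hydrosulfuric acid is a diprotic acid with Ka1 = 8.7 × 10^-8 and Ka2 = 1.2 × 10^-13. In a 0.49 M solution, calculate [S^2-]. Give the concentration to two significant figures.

1.2 × 10^-13 M

First ionization gives [H+] ≈ [HS-] = 2.06 × 10^-4 M.
Second step: Ka2 = [H+][S^2-]/[HS-] ≈ [S^2-] (since [H+] ≈ [HS-]).
So [S^2-] ≈ Ka2.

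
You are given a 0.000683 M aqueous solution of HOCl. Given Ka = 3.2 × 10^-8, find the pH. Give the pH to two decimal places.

HOCl ⇌ OCl- + H+
From the ICE table, Ka = [H+]²/(0.000683 − [H+]) = 3.2 × 10^-8.
Assume [H+] ≪ 0.000683: [H+] ≈ √(3.2 × 10^-8 × 0.000683) = 4.68 × 10^-6 M
Check: 0.68% ionized — well under 5%, approximation valid.
pH = −log[H+] = −log(4.68 × 10^-6) = 5.33

pH = 5.33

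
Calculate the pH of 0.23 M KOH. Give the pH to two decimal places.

KOH is a strong base; [OH-] = 0.23 M.
pOH = -log(0.23) = 0.64
pH = 14.00 - 0.64 = 13.36

pH = 13.36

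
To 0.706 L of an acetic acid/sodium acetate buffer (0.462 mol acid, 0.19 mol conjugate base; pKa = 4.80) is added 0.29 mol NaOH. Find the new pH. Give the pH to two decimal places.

After neutralization: n(CH3COOH) = 0.172 mol, n(CH3COO-) = 0.48 mol.
pH = pKa + log(n_CH3COO-/n_CH3COOH) = 4.80 + log(0.48/0.172) = 4.80 + (+0.446)

pH = 5.25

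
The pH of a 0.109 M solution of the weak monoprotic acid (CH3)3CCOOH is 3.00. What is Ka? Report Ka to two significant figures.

Ka = 9.3 × 10^-6

[H+] = 10^(-3.00) = 1.00 × 10^-3 M
At equilibrium [HA] = 0.109 − 1.00 × 10^-3 = 1.08 × 10^-1 M
Ka = [H+][A-]/[HA] = (1.00 × 10^-3)² / 1.08 × 10^-1 = 9.3 × 10^-6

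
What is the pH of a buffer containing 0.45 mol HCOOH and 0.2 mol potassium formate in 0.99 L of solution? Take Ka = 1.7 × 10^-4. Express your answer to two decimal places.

pH = 3.42

pKa = −log(1.7 × 10^-4) = 3.770
Henderson–Hasselbalch: pH = pKa + log([HCOO-]/[HCOOH]) = 3.770 + log(0.2/0.45)
pH = 3.770 + (-0.352) = 3.42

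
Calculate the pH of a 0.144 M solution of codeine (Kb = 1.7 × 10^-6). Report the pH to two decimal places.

C18H21NO3 + H2O ⇌ C18H22NO3+ + OH-
Let x = [OH-] at equilibrium. Kb = x²/(0.144 − x).
Neglecting x in the denominator: x = √(1.7 × 10^-6 × 0.144) = 4.95 × 10^-4 M
(x/C₀ = 0.34% < 5%, so the approximation holds.)
pOH = 3.31, so pH = 14.00 − pOH = 10.69

pH = 10.69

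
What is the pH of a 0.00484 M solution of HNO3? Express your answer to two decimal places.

pH = 2.32

HNO3 is a strong acid and dissociates completely, so [H+] = 0.00484 M.
pH = -log(0.00484) = 2.32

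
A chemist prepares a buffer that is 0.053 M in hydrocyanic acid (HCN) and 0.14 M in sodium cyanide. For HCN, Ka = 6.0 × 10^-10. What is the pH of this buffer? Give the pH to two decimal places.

pH = 9.64

pKa = −log(6.0 × 10^-10) = 9.222
pH = pKa + log([A⁻]/[HA]) = 9.222 + log(0.14/0.053)
pH = 9.222 + (+0.422) = 9.64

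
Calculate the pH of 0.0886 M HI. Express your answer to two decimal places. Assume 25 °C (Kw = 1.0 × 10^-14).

HI is a strong acid and dissociates completely, so [H+] = 0.0886 M.
pH = -log(0.0886) = 1.05

pH = 1.05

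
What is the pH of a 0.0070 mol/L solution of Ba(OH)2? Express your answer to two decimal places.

Ba(OH)2 is a strong base (each formula unit releases 2 OH-); [OH-] = 0.014 M.
pOH = -log(0.014) = 1.85
pH = 14.00 - 1.85 = 12.15

pH = 12.15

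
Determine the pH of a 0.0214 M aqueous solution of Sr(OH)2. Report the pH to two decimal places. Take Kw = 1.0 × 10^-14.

pH = 12.63

Sr(OH)2 is a strong base (each formula unit releases 2 OH-); [OH-] = 0.0428 M.
pOH = -log(0.0428) = 1.37
pH = 14.00 - 1.37 = 12.63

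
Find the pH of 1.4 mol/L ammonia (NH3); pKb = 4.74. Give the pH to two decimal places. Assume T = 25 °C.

pH = 11.70

NH3 + H2O ⇌ NH4+ + OH-
Kb = 10^(−4.74) = 1.82 × 10^-5
From the ICE table, Kb = [OH-]²/(1.4 − [OH-]) = 1.82 × 10^-5.
Since Kb ≪ C₀, [OH-] ≈ √(Kb·C₀) = 5.05 × 10^-3 M.
Check: 0.36% ionized — well under 5%, approximation valid.
pOH = −log(5.05 × 10^-3) = 2.30; pH = 14.00 − 2.30 = 11.70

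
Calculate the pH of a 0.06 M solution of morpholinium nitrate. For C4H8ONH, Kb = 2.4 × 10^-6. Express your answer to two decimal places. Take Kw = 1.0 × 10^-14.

C4H8ONH2+ is the conjugate acid of the weak base C4H8ONH.
Ka = Kw/Kb = 1.0×10^-14 / 2.4 × 10^-6 = 4.17 × 10^-9
Ka = [H+]²/(0.06 − [H+]) = 4.17 × 10^-9
Assume [H+] ≪ 0.06: [H+] ≈ √(4.17 × 10^-9 × 0.06) = 1.58 × 10^-5 M
pH = −log[H+] = −log(1.58 × 10^-5) = 4.80

pH = 4.80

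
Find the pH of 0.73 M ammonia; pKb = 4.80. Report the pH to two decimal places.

pH = 11.53

NH3 + H2O ⇌ NH4+ + OH-
Kb = 10^(−4.80) = 1.58 × 10^-5
Kb = x²/(0.73 − x) = 1.58 × 10^-5
Assume x ≪ 0.73: x ≈ √(1.58 × 10^-5 × 0.73) = 3.40 × 10^-3 M
Check: 0.47% ionized — well under 5%, approximation valid.
pOH = 2.47, so pH = 14.00 − pOH = 11.53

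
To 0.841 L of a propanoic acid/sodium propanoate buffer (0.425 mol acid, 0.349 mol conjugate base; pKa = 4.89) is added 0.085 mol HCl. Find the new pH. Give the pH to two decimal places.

Added H+ converts CH3CH2COO- to CH3CH2COOH: CH3CH2COOH → 0.51 mol, CH3CH2COO- → 0.264 mol.
pH = pKa + log([A⁻]/[HA]) = 4.89 + log(0.264/0.51) = 4.89 -0.286

pH = 4.60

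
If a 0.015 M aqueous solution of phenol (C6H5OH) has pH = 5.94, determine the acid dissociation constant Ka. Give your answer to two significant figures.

Ka = 8.8 × 10^-11

[H+] = 10^(-5.94) = 1.15 × 10^-6 M
At equilibrium [HA] = 0.015 − 1.15 × 10^-6 = 1.50 × 10^-2 M
Ka = [H+][A-]/[HA] = (1.15 × 10^-6)² / 1.50 × 10^-2 = 8.8 × 10^-11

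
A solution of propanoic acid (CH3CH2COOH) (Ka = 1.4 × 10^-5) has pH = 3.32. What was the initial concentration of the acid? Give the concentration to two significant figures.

C₀ = 1.7 × 10^-2 M

[H+] = 10^(-3.32) = 4.79 × 10^-4 M = x
Ka = x²/(C₀ − x) ⇒ C₀ = x + x²/Ka
C₀ = 4.79 × 10^-4 + (4.79 × 10^-4)²/(1.4 × 10^-5) = 1.69 × 10^-2 M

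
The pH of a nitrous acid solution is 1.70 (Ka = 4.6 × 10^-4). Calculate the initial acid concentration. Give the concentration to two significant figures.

[H+] = 10^(-1.70) = 2.00 × 10^-2 M = x
Ka = x²/(C₀ − x) ⇒ C₀ = x + x²/Ka
C₀ = 2.00 × 10^-2 + (2.00 × 10^-2)²/(4.6 × 10^-4) = 8.90 × 10^-1 M

C₀ = 8.9 × 10^-1 M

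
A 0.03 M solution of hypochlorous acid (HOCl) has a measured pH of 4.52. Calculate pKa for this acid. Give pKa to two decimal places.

pKa = 7.52

[H+] = 10^(-4.52) = 3.02 × 10^-5 M
At equilibrium [HA] = 0.03 − 3.02 × 10^-5 = 3.00 × 10^-2 M
Ka = [H+][A-]/[HA] = (3.02 × 10^-5)² / 3.00 × 10^-2 = 3.04 × 10^-8
pKa = -log(3.04 × 10^-8) = 7.52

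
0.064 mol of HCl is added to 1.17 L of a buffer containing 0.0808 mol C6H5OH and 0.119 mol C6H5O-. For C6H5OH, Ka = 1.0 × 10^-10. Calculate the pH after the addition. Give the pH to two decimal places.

pH = 9.58

Added H+ converts C6H5O- to C6H5OH: C6H5OH → 0.145 mol, C6H5O- → 0.055 mol.
pKa = −log(1.0 × 10^-10) = 10.000
pH = pKa + log([A⁻]/[HA]) = 10.000 + log(0.055/0.145) = 10.000 -0.421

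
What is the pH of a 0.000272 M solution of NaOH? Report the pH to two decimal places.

pH = 10.43

NaOH is a strong base; [OH-] = 0.000272 M.
pOH = -log(0.000272) = 3.57
pH = 14.00 - 3.57 = 10.43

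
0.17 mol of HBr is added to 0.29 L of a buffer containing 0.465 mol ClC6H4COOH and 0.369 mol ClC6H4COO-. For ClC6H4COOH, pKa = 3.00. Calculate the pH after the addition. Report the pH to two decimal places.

After neutralization: n(ClC6H4COOH) = 0.635 mol, n(ClC6H4COO-) = 0.199 mol.
pH = pKa + log([A⁻]/[HA]) = 3.00 + log(0.199/0.635) = 3.00 -0.504

pH = 2.50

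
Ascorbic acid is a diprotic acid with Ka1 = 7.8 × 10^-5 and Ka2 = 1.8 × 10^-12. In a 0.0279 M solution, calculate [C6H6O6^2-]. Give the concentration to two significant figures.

1.8 × 10^-12 M

First ionization gives [H+] ≈ [HC6H6O6-] = 1.44 × 10^-3 M.
Second step: Ka2 = [H+][C6H6O6^2-]/[HC6H6O6-] ≈ [C6H6O6^2-] (since [H+] ≈ [HC6H6O6-]).
So [C6H6O6^2-] ≈ Ka2.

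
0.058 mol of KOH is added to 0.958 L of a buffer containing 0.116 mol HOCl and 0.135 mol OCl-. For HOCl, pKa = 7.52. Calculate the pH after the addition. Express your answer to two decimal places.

pH = 8.04

After neutralization: n(HOCl) = 0.058 mol, n(OCl-) = 0.193 mol.
Henderson–Hasselbalch with mole ratio 0.193/0.058: pH = 7.52 + (+0.522)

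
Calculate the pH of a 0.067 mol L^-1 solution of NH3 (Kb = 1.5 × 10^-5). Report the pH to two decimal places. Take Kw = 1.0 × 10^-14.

pH = 11.00

NH3 + H2O ⇌ NH4+ + OH-
Let x = [OH-] at equilibrium. Kb = x²/(0.067 − x).
Neglecting x in the denominator: x = √(1.5 × 10^-5 × 0.067) = 1.00 × 10^-3 M
(x/C₀ = 1.5% < 5%, so the approximation holds.)
pOH = −log(1.00 × 10^-3) = 3.00; pH = 14.00 − 3.00 = 11.00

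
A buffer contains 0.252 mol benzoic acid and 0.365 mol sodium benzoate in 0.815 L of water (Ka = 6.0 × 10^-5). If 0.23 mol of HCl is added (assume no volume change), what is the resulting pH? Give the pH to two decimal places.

Added H+ converts C6H5COO- to C6H5COOH: C6H5COOH → 0.482 mol, C6H5COO- → 0.135 mol.
pKa = −log(6.0 × 10^-5) = 4.222
pH = pKa + log(n_C6H5COO-/n_C6H5COOH) = 4.222 + log(0.135/0.482) = 4.222 + (-0.553)

pH = 3.67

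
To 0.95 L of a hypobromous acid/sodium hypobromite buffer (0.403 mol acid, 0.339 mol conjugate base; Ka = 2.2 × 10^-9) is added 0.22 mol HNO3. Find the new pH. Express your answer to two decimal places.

pH = 7.94

After neutralization: n(HOBr) = 0.623 mol, n(OBr-) = 0.119 mol.
pKa = −log(2.2 × 10^-9) = 8.658
pH = pKa + log(n_OBr-/n_HOBr) = 8.658 + log(0.119/0.623) = 8.658 + (-0.719)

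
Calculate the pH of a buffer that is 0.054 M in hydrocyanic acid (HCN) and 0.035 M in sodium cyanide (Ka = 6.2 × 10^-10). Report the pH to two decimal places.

pH = 9.02

pKa = −log(6.2 × 10^-10) = 9.208
Henderson–Hasselbalch: pH = pKa + log([CN-]/[HCN]) = 9.208 + log(0.035/0.054)
pH = 9.208 + (-0.188) = 9.02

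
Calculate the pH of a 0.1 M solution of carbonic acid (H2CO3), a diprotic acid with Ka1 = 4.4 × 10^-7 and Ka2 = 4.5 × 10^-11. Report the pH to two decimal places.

pH = 3.68

Ka1 ≫ Ka2, so treat the first dissociation as the only significant source of H+.
Ka1 = x²/(0.1 − x) = 4.4 × 10^-7
x ≈ √(4.4 × 10^-7 × 0.1) = 2.10 × 10^-4 M
pH = −log(2.10 × 10^-4) = 3.68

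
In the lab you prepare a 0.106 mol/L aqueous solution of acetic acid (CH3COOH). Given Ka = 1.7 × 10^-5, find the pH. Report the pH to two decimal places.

pH = 2.87

CH3COOH ⇌ CH3COO- + H+
From the ICE table, Ka = x²/(0.106 − x) = 1.7 × 10^-5.
Neglecting x in the denominator: x = √(1.7 × 10^-5 × 0.106) = 1.34 × 10^-3 M
pH = −log(1.34 × 10^-3) = 2.87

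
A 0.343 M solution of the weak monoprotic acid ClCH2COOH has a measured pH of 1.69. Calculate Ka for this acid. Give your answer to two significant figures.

[H+] = 10^(-1.69) = 2.04 × 10^-2 M
At equilibrium [HA] = 0.343 − 2.04 × 10^-2 = 3.23 × 10^-1 M
Ka = [H+][A-]/[HA] = (2.04 × 10^-2)² / 3.23 × 10^-1 = 1.3 × 10^-3

Ka = 1.3 × 10^-3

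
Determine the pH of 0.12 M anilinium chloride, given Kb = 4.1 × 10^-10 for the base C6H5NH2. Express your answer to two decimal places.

pH = 2.77

C6H5NH3+ is the conjugate acid of the weak base C6H5NH2.
Ka = Kw/Kb = 1.0×10^-14 / 4.1 × 10^-10 = 2.44 × 10^-5
Ka = x²/(0.12 − x) = 2.44 × 10^-5
Assume x ≪ 0.12: x ≈ √(2.44 × 10^-5 × 0.12) = 1.71 × 10^-3 M
pH = −log[H+] = −log(1.71 × 10^-3) = 2.77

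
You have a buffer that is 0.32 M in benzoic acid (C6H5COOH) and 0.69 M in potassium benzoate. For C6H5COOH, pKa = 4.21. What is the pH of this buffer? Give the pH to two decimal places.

Using pH = pKa + log([base]/[acid]) with [base]/[acid] = 0.69/0.32:
pH = 4.21 + (+0.334) = 4.54

pH = 4.54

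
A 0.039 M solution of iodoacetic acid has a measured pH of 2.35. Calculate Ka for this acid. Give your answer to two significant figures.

Ka = 5.8 × 10^-4

[H+] = 10^(-2.35) = 4.47 × 10^-3 M
At equilibrium [HA] = 0.039 − 4.47 × 10^-3 = 3.45 × 10^-2 M
Ka = [H+][A-]/[HA] = (4.47 × 10^-3)² / 3.45 × 10^-2 = 5.8 × 10^-4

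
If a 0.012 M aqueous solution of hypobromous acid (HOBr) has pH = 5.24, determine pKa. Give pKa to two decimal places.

[H+] = 10^(-5.24) = 5.75 × 10^-6 M
At equilibrium [HA] = 0.012 − 5.75 × 10^-6 = 1.20 × 10^-2 M
Ka = [H+][A-]/[HA] = (5.75 × 10^-6)² / 1.20 × 10^-2 = 2.76 × 10^-9
pKa = -log(2.76 × 10^-9) = 8.56

pKa = 8.56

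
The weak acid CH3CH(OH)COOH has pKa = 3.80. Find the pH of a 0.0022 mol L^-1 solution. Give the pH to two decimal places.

CH3CH(OH)COOH ⇌ CH3CH(OH)COO- + H+
Ka = 10^(−3.80) = 1.58 × 10^-4
Ka = [H+]²/(0.0022 − [H+]) = 1.58 × 10^-4
Here C₀/Ka ≈ 13.9, so the small-[H+] approximation fails. Use the quadratic:
[H+] = (−Ka + √(Ka² + 4·Ka·C₀))/2 = 5.16 × 10^-4 M
pH = −log[H+] = −log(5.16 × 10^-4) = 3.29

pH = 3.29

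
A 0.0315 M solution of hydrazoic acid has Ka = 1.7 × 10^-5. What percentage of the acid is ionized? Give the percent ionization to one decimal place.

HN3 ⇌ N3- + H+; let x = [H+] at equilibrium.
x ≈ √(Ka·C₀) = √(1.7 × 10^-5 × 0.0315) = 7.32 × 10^-4 M
% ionization = x/C₀ × 100% = 7.32 × 10^-4/0.0315 × 100% = 2.3%

2.3%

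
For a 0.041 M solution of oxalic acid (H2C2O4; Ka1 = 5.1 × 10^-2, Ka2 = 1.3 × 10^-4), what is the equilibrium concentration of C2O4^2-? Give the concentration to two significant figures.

1.3 × 10^-4 M

First ionization gives [H+] ≈ [HC2O4-] = 2.69 × 10^-2 M.
Second step: Ka2 = [H+][C2O4^2-]/[HC2O4-] ≈ [C2O4^2-] (since [H+] ≈ [HC2O4-]).
So [C2O4^2-] ≈ Ka2.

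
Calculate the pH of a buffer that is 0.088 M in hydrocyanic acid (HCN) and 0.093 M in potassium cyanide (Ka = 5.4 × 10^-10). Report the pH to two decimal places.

pH = 9.29

pKa = −log(5.4 × 10^-10) = 9.268
Using pH = pKa + log([base]/[acid]) with [base]/[acid] = 0.093/0.088:
pH = 9.268 + (+0.024) = 9.29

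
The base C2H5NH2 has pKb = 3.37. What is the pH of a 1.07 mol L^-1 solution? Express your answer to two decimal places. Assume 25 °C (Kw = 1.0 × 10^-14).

pH = 12.33

C2H5NH2 + H2O ⇌ C2H5NH3+ + OH-
Kb = 10^(−3.37) = 4.27 × 10^-4
From the ICE table, Kb = [OH-]²/(1.07 − [OH-]) = 4.27 × 10^-4.
Assume [OH-] ≪ 1.07: [OH-] ≈ √(4.27 × 10^-4 × 1.07) = 2.14 × 10^-2 M
([OH-]/C₀ = 2% < 5%, so the approximation holds.)
pOH = −log(2.14 × 10^-2) = 1.67; pH = 14.00 − 1.67 = 12.33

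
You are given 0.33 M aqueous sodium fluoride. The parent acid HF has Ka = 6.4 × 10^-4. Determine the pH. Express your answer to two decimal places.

F- is the conjugate base of the weak acid HF.
Kb = Kw/Ka = 1.0×10^-14 / 6.4 × 10^-4 = 1.56 × 10^-11
Let x = [OH-] at equilibrium. Kb = x²/(0.33 − x).
Neglecting x in the denominator: x = √(1.56 × 10^-11 × 0.33) = 2.27 × 10^-6 M
pOH = 5.64, so pH = 14.00 − pOH = 8.36

pH = 8.36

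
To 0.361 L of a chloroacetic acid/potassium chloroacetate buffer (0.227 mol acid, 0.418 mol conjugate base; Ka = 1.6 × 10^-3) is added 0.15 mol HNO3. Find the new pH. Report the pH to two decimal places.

pH = 2.65

After neutralization: n(ClCH2COOH) = 0.377 mol, n(ClCH2COO-) = 0.268 mol.
pKa = −log(1.6 × 10^-3) = 2.796
pH = pKa + log(n_ClCH2COO-/n_ClCH2COOH) = 2.796 + log(0.268/0.377) = 2.796 + (-0.148)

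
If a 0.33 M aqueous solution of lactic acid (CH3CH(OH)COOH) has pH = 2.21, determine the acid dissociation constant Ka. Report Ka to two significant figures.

[H+] = 10^(-2.21) = 6.17 × 10^-3 M
At equilibrium [HA] = 0.33 − 6.17 × 10^-3 = 3.24 × 10^-1 M
Ka = [H+][A-]/[HA] = (6.17 × 10^-3)² / 3.24 × 10^-1 = 1.2 × 10^-4

Ka = 1.2 × 10^-4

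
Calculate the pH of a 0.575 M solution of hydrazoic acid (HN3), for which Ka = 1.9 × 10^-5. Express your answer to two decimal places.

HN3 ⇌ N3- + H+
From the ICE table, Ka = x²/(0.575 − x) = 1.9 × 10^-5.
Neglecting x in the denominator: x = √(1.9 × 10^-5 × 0.575) = 3.31 × 10^-3 M
(x/C₀ = 0.57% < 5%, so the approximation holds.)
pH = −log(3.31 × 10^-3) = 2.48

pH = 2.48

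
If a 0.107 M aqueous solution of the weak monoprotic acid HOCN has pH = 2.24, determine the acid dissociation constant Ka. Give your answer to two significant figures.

Ka = 3.3 × 10^-4

[H+] = 10^(-2.24) = 5.75 × 10^-3 M
At equilibrium [HA] = 0.107 − 5.75 × 10^-3 = 1.01 × 10^-1 M
Ka = [H+][A-]/[HA] = (5.75 × 10^-3)² / 1.01 × 10^-1 = 3.3 × 10^-4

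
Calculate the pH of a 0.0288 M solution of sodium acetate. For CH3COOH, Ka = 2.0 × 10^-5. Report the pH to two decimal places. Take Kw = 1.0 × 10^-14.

pH = 8.58

CH3COO- is the conjugate base of the weak acid CH3COOH.
Kb = Kw/Ka = 1.0×10^-14 / 2.0 × 10^-5 = 5.00 × 10^-10
Let x = [OH-] at equilibrium. Kb = x²/(0.0288 − x).
Neglecting x in the denominator: x = √(5.00 × 10^-10 × 0.0288) = 3.79 × 10^-6 M
Check: 0.013% ionized — well under 5%, approximation valid.
pOH = −log(3.79 × 10^-6) = 5.42; pH = 14.00 − 5.42 = 8.58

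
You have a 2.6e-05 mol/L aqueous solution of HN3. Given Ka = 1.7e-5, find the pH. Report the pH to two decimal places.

pH = 4.85

HN3 ⇌ N3- + H+
From the ICE table, Ka = x²/(2.6e-05 − x) = 1.7 × 10^-5.
The 5% rule fails; solving x² + Ka·x − Ka·C₀ = 0 exactly:
x = [−1.7e-05 + √(1.7e-05² + 1.77e-09)]/2 = 1.42 × 10^-5 M
pH = −log[H+] = −log(1.42 × 10^-5) = 4.85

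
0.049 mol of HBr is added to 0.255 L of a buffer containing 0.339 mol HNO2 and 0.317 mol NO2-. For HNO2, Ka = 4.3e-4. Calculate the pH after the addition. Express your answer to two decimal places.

pH = 3.21

Added H+ converts NO2- to HNO2: HNO2 → 0.388 mol, NO2- → 0.268 mol.
pKa = −log(4.3 × 10^-4) = 3.367
pH = pKa + log([A⁻]/[HA]) = 3.367 + log(0.268/0.388) = 3.367 -0.161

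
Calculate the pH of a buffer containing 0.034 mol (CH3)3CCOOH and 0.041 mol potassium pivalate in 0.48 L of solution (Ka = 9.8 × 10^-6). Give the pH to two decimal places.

pH = 5.09

pKa = −log(9.8 × 10^-6) = 5.009
Using pH = pKa + log([base]/[acid]) with [base]/[acid] = 0.041/0.034:
pH = 5.009 + (+0.081) = 5.09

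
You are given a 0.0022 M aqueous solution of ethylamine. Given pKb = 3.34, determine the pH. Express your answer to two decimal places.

C2H5NH2 + H2O ⇌ C2H5NH3+ + OH-
Kb = 10^(−3.34) = 4.57 × 10^-4
Kb = x²/(0.0022 − x) = 4.57 × 10^-4
x is not negligible relative to C₀; solve x² + 0.000457·x − 1.01e-06 = 0.
x = (−Kb + √(Kb² + 4·Kb·C₀))/2 = 8.00 × 10^-4 M
pOH = −log(8.00 × 10^-4) = 3.10; pH = 14.00 − 3.10 = 10.90

pH = 10.90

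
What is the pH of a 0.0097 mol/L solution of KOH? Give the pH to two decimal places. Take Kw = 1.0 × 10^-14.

pH = 11.99

KOH is a strong base; [OH-] = 0.0097 M.
pOH = -log(0.0097) = 2.01
pH = 14.00 - 2.01 = 11.99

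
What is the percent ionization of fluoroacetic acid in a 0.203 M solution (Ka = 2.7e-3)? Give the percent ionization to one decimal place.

FCH2COOH ⇌ FCH2COO- + H+; let x = [H+] at equilibrium.
Ka = x²/(C₀ − x); solving the quadratic gives x = 2.21 × 10^-2 M.
% ionization = x/C₀ × 100% = 2.21 × 10^-2/0.203 × 100% = 10.9%

10.9%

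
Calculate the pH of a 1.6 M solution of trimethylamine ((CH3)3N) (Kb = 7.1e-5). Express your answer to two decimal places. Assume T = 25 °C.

pH = 12.03

(CH3)3N + H2O ⇌ (CH3)3NH+ + OH-
Let x = [OH-] at equilibrium. Kb = x²/(1.6 − x).
Neglecting x in the denominator: x = √(7.1 × 10^-5 × 1.6) = 1.07 × 10^-2 M
(x/C₀ = 0.67% < 5%, so the approximation holds.)
pOH = −log(1.07 × 10^-2) = 1.97; pH = 14.00 − 1.97 = 12.03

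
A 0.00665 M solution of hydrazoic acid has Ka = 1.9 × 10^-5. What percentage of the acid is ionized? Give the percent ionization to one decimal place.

HN3 ⇌ N3- + H+; let x = [H+] at equilibrium.
Ka = x²/(C₀ − x); solving the quadratic gives x = 3.46 × 10^-4 M.
% ionization = x/C₀ × 100% = 3.46 × 10^-4/0.00665 × 100% = 5.2%

5.2%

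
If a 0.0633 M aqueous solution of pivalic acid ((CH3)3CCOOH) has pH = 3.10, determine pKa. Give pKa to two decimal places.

[H+] = 10^(-3.10) = 7.94 × 10^-4 M
At equilibrium [HA] = 0.0633 − 7.94 × 10^-4 = 6.25 × 10^-2 M
Ka = [H+][A-]/[HA] = (7.94 × 10^-4)² / 6.25 × 10^-2 = 1.01 × 10^-5
pKa = -log(1.01 × 10^-5) = 5.00

pKa = 5.00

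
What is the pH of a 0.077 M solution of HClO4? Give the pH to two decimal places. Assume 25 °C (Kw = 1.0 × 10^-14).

HClO4 is a strong acid and dissociates completely, so [H+] = 0.077 M.
pH = -log(0.077) = 1.11

pH = 1.11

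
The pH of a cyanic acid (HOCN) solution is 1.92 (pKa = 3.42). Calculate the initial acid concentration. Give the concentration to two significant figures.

C₀ = 3.9 × 10^-1 M

[H+] = 10^(-1.92) = 1.20 × 10^-2 M = x
Ka = 10^(−3.42) = 3.80 × 10^-4
Ka = x²/(C₀ − x) ⇒ C₀ = x + x²/Ka
C₀ = 1.20 × 10^-2 + (1.20 × 10^-2)²/(3.80 × 10^-4) = 3.91 × 10^-1 M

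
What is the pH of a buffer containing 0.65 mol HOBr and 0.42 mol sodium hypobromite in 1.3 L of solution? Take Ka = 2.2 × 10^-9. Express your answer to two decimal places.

pH = 8.47

pKa = −log(2.2 × 10^-9) = 8.658
Using pH = pKa + log([base]/[acid]) with [base]/[acid] = 0.42/0.65:
pH = 8.658 + (-0.190) = 8.47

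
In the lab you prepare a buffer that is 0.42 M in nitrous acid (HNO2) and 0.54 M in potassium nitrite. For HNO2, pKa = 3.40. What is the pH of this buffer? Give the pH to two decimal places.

pH = 3.51

Using pH = pKa + log([base]/[acid]) with [base]/[acid] = 0.54/0.42:
pH = 3.40 + (+0.109) = 3.51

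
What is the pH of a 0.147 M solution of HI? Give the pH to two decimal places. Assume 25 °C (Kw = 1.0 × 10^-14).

HI is a strong acid and dissociates completely, so [H+] = 0.147 M.
pH = -log(0.147) = 0.83

pH = 0.83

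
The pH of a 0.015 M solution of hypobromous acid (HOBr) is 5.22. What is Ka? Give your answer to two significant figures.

[H+] = 10^(-5.22) = 6.03 × 10^-6 M
At equilibrium [HA] = 0.015 − 6.03 × 10^-6 = 1.50 × 10^-2 M
Ka = [H+][A-]/[HA] = (6.03 × 10^-6)² / 1.50 × 10^-2 = 2.4 × 10^-9

Ka = 2.4 × 10^-9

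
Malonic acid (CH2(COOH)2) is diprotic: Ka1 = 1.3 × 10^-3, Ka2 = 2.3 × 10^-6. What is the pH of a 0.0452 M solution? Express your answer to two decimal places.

Since Ka1 ≫ Ka2, the first ionization dominates [H+].
Ka1 = x²/(0.0452 − x) = 1.3 × 10^-3
Solving the quadratic: x = (−Ka1 + √(Ka1² + 4·Ka1·C₀))/2 = 7.04 × 10^-3 M
pH = −log(7.04 × 10^-3) = 2.15

pH = 2.15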